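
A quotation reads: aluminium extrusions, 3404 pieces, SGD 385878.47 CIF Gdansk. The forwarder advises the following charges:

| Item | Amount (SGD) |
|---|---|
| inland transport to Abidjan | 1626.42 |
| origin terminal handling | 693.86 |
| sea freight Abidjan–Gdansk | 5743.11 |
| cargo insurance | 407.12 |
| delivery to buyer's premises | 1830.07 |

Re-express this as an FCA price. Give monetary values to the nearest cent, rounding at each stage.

FCA price: SGD 379034.38

Not relevant to the conversion: inland to port — on the seller under both CIF and FCA; already in the CIF price and stays in the FCA price. delivery — on the buyer under both terms; not part of either seller's price.
From CIF to FCA, the seller no longer bears: origin terminal, freight, insurance.
FCA price = 385878.47 − 693.86 − 5743.11 − 407.12 = 379034.38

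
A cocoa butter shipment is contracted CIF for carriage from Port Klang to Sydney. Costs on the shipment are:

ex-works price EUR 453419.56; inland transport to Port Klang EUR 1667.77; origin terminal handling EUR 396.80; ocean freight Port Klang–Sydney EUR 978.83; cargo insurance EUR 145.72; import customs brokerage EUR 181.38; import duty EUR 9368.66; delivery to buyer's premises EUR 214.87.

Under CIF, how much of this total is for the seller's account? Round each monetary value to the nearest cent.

Seller's account: EUR 456608.68

CIF: the seller pays costs through ocean freight and marine insurance to the destination port.
Seller's account: goods 453419.56 + inland to port 1667.77 + origin terminal 396.80 + freight 978.83 + insurance 145.72 = 456608.68
Buyer's account: brokerage 181.38 + duty 9368.66 + delivery 214.87 = 9764.91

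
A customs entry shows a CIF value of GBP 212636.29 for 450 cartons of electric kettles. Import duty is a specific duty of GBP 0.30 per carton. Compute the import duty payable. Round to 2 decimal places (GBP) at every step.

Import duty: GBP 135.00

Import duty = 450 × 0.30 = 135.00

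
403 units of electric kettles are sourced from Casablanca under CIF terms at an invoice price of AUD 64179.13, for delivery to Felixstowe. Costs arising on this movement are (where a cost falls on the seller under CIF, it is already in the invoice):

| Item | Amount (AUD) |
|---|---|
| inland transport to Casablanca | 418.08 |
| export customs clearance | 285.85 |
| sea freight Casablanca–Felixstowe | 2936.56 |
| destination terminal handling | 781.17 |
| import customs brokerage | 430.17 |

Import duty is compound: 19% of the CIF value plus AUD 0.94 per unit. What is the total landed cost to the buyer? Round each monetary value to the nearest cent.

CIF: the seller pays costs through ocean freight and marine insurance to the destination port.
Already in the invoice (seller's account under CIF): inland to port, export clearance, freight — exclude.
The CIF price already equals the CIF value: 64179.13
Ad valorem component: 64179.13 × 19% = 12194.03
Specific component: 403 × 0.94 = 378.82
Import duty = 12194.03 + 378.82 = 12572.85
Buyer bears: destination terminal 781.17 + brokerage 430.17 + duty 12572.85 = 13784.19
Landed cost = invoice 64179.13 + 13784.19 = 77963.32

Total landed cost: AUD 77963.32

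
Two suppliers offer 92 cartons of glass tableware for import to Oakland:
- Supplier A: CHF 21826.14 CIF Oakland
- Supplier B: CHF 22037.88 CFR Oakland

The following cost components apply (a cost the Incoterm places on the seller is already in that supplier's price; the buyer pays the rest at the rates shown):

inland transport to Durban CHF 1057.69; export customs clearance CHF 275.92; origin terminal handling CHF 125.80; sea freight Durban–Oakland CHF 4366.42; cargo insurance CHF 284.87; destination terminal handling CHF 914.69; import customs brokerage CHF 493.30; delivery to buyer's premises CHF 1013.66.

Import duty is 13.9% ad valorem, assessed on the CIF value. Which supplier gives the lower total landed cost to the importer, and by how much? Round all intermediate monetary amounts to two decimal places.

Supplier A is cheaper by CHF 565.64

Supplier A (CIF):
The CIF price already equals the CIF value: 21826.14
Import duty = 21826.14 × 13.9% = 3033.83
Buyer bears (A): 914.69 + 493.30 + 1013.66 = 2421.65
Landed cost (A) = invoice 21826.14 + 2421.65 + duty 3033.83 = 27281.62
Supplier B (CFR):
CIF value = CFR price + insurance = 22037.88 + 284.87 = 22322.75
Import duty = 22322.75 × 13.9% = 3102.86
Buyer bears (B): 284.87 + 914.69 + 493.30 + 1013.66 = 2706.52
Landed cost (B) = invoice 22037.88 + 2706.52 + duty 3102.86 = 27847.26
Difference = |27281.62 − 27847.26| = 565.64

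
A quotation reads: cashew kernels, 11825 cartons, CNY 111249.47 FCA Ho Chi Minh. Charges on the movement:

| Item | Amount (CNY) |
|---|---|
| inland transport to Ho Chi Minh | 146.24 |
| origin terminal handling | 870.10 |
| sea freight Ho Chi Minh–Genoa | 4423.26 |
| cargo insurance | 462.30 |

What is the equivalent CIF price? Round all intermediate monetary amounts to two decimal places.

Not relevant to the conversion: inland to port — on the seller under both FCA and CIF; already in the FCA price and stays in the CIF price.
From FCA to CIF, the seller additionally bears: origin terminal, freight, insurance.
CIF price = 111249.47 + 870.10 + 4423.26 + 462.30 = 117005.13

CIF price: CNY 117005.13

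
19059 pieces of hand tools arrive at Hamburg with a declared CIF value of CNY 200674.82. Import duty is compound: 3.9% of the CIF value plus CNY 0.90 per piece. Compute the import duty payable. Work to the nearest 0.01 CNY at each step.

Import duty: CNY 24979.42

Ad valorem component: 200674.82 × 3.9% = 7826.32
Specific component: 19059 × 0.90 = 17153.10
Import duty = 7826.32 + 17153.10 = 24979.42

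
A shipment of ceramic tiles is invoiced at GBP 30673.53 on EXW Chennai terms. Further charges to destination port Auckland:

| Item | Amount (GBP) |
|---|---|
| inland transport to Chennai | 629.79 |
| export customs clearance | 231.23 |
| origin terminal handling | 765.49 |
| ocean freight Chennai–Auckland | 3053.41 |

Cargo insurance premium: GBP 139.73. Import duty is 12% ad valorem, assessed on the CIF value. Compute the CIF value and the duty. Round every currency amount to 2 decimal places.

CIF value: GBP 35493.18; import duty: GBP 4259.18

CIF = EXW price + pre-shipment costs + freight + insurance
CIF = 30673.53 + 629.79 + 231.23 + 765.49 + 3053.41 + 139.73 = 35493.18
Import duty = 35493.18 × 12% = 4259.18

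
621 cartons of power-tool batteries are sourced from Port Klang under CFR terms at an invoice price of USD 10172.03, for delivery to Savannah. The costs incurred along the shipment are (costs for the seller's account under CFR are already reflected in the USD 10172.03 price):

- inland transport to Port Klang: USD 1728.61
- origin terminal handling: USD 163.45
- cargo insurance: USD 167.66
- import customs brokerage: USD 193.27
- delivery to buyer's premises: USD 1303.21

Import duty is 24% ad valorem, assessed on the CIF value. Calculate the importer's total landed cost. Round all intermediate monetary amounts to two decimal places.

Total landed cost: USD 14317.70

CFR: the seller pays costs through ocean freight to the destination port, but not insurance.
Already in the invoice (seller's account under CFR): inland to port, origin terminal — exclude.
CIF value = CFR price + insurance = 10172.03 + 167.66 = 10339.69
Import duty = 10339.69 × 24% = 2481.53
Buyer bears: insurance 167.66 + brokerage 193.27 + delivery 1303.21 + duty 2481.53 = 4145.67
Landed cost = invoice 10172.03 + 4145.67 = 14317.70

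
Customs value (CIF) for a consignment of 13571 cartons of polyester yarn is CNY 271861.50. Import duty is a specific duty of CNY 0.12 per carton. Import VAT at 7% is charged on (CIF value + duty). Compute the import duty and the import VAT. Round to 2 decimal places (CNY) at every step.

Import duty: CNY 1628.52; import VAT: CNY 19144.30

Import duty = 13571 × 0.12 = 1628.52
VAT base = CIF + duty = 271861.50 + 1628.52 = 273490.02
Import VAT = 273490.02 × 7% = 19144.30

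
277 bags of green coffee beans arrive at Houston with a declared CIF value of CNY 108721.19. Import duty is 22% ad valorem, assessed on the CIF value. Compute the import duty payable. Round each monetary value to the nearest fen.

Import duty = 108721.19 × 22% = 23918.66

Import duty: CNY 23918.66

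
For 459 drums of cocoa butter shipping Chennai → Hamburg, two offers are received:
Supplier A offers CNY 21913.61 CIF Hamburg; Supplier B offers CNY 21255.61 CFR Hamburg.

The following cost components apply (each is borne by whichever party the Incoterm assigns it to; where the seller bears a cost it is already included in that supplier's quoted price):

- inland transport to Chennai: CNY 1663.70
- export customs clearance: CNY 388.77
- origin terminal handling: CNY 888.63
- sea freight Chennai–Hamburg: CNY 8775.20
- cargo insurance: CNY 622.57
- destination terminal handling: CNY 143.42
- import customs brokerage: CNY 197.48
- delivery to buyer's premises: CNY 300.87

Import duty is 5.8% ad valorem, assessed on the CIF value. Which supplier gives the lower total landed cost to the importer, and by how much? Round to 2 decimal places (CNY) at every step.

Supplier B is cheaper by CNY 37.49

Supplier A (CIF):
The CIF price already equals the CIF value: 21913.61
Import duty = 21913.61 × 5.8% = 1270.99
Buyer bears (A): 143.42 + 197.48 + 300.87 = 641.77
Landed cost (A) = invoice 21913.61 + 641.77 + duty 1270.99 = 23826.37
Supplier B (CFR):
CIF value = CFR price + insurance = 21255.61 + 622.57 = 21878.18
Import duty = 21878.18 × 5.8% = 1268.93
Buyer bears (B): 622.57 + 143.42 + 197.48 + 300.87 = 1264.34
Landed cost (B) = invoice 21255.61 + 1264.34 + duty 1268.93 = 23788.88
Difference = |23826.37 − 23788.88| = 37.49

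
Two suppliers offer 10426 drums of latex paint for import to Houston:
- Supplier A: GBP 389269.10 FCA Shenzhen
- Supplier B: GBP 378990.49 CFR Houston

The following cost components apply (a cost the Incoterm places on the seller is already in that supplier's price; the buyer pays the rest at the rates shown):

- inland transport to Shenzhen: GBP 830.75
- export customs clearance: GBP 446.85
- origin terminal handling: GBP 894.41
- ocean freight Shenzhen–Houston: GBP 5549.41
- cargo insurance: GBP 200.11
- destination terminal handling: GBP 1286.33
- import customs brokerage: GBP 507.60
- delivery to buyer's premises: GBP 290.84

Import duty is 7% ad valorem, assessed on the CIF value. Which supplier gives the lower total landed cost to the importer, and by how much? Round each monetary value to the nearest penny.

Supplier B is cheaper by GBP 17893.00

Supplier A (FCA):
CIF value = FCA price + origin terminal + freight + insurance = 389269.10 + 894.41 + 5549.41 + 200.11 = 395913.03
Import duty = 395913.03 × 7% = 27713.91
Buyer bears (A): 894.41 + 5549.41 + 200.11 + 1286.33 + 507.60 + 290.84 = 8728.70
Landed cost (A) = invoice 389269.10 + 8728.70 + duty 27713.91 = 425711.71
Supplier B (CFR):
CIF value = CFR price + insurance = 378990.49 + 200.11 = 379190.60
Import duty = 379190.60 × 7% = 26543.34
Buyer bears (B): 200.11 + 1286.33 + 507.60 + 290.84 = 2284.88
Landed cost (B) = invoice 378990.49 + 2284.88 + duty 26543.34 = 407818.71
Difference = |425711.71 − 407818.71| = 17893.00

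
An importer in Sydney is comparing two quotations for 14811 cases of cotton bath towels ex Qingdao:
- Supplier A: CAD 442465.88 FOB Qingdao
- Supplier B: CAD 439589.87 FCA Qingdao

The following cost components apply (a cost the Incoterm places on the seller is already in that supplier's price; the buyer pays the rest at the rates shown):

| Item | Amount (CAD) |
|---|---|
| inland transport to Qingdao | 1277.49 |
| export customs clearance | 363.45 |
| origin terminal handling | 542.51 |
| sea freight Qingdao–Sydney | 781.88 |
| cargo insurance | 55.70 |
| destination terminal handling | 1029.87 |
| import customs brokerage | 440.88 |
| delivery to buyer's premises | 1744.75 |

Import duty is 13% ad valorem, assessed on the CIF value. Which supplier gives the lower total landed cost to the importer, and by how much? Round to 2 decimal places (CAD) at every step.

Supplier B is cheaper by CAD 2636.86

Supplier A (FOB):
CIF value = FOB price + freight + insurance = 442465.88 + 781.88 + 55.70 = 443303.46
Import duty = 443303.46 × 13% = 57629.45
Buyer bears (A): 781.88 + 55.70 + 1029.87 + 440.88 + 1744.75 = 4053.08
Landed cost (A) = invoice 442465.88 + 4053.08 + duty 57629.45 = 504148.41
Supplier B (FCA):
CIF value = FCA price + origin terminal + freight + insurance = 439589.87 + 542.51 + 781.88 + 55.70 = 440969.96
Import duty = 440969.96 × 13% = 57326.09
Buyer bears (B): 542.51 + 781.88 + 55.70 + 1029.87 + 440.88 + 1744.75 = 4595.59
Landed cost (B) = invoice 439589.87 + 4595.59 + duty 57326.09 = 501511.55
Difference = |504148.41 − 501511.55| = 2636.86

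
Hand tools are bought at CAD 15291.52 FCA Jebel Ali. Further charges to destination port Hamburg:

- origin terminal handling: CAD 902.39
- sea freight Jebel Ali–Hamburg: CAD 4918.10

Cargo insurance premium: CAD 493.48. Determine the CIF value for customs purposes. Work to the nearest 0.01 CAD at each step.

CIF = FCA price + pre-shipment costs + freight + insurance
CIF = 15291.52 + 902.39 + 4918.10 + 493.48 = 21605.49

CIF value: CAD 21605.49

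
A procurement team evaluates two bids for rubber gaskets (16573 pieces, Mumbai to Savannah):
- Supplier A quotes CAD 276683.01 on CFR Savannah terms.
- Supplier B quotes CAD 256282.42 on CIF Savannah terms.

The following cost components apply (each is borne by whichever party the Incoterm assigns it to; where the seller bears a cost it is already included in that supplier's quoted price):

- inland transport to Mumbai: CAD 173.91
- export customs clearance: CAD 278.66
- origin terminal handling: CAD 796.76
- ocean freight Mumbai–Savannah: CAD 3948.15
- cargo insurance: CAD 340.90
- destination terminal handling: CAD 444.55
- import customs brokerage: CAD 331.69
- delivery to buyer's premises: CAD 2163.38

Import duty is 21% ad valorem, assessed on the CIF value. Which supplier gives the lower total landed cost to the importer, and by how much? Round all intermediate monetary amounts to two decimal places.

Supplier B is cheaper by CAD 25097.20

Supplier A (CFR):
CIF value = CFR price + insurance = 276683.01 + 340.90 = 277023.91
Import duty = 277023.91 × 21% = 58175.02
Buyer bears (A): 340.90 + 444.55 + 331.69 + 2163.38 = 3280.52
Landed cost (A) = invoice 276683.01 + 3280.52 + duty 58175.02 = 338138.55
Supplier B (CIF):
The CIF price already equals the CIF value: 256282.42
Import duty = 256282.42 × 21% = 53819.31
Buyer bears (B): 444.55 + 331.69 + 2163.38 = 2939.62
Landed cost (B) = invoice 256282.42 + 2939.62 + duty 53819.31 = 313041.35
Difference = |338138.55 − 313041.35| = 25097.20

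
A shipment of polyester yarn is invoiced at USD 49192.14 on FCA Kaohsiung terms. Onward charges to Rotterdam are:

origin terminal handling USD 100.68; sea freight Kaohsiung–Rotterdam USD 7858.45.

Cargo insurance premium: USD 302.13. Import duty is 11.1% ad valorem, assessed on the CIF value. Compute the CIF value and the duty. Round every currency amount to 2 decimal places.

CIF value: USD 57453.40; import duty: USD 6377.33

CIF = FCA price + pre-shipment costs + freight + insurance
CIF = 49192.14 + 100.68 + 7858.45 + 302.13 = 57453.40
Import duty = 57453.40 × 11.1% = 6377.33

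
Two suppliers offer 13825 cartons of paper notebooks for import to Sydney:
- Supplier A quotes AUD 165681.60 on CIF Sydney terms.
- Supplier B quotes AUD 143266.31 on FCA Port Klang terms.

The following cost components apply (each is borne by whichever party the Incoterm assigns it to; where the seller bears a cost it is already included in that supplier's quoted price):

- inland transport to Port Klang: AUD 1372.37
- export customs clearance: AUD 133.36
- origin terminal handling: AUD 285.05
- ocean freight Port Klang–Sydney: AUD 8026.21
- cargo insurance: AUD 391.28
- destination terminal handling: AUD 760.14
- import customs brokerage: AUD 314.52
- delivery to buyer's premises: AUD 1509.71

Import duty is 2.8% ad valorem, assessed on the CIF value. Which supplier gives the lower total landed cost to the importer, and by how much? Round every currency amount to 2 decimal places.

Supplier A (CIF):
The CIF price already equals the CIF value: 165681.60
Import duty = 165681.60 × 2.8% = 4639.08
Buyer bears (A): 760.14 + 314.52 + 1509.71 = 2584.37
Landed cost (A) = invoice 165681.60 + 2584.37 + duty 4639.08 = 172905.05
Supplier B (FCA):
CIF value = FCA price + origin terminal + freight + insurance = 143266.31 + 285.05 + 8026.21 + 391.28 = 151968.85
Import duty = 151968.85 × 2.8% = 4255.13
Buyer bears (B): 285.05 + 8026.21 + 391.28 + 760.14 + 314.52 + 1509.71 = 11286.91
Landed cost (B) = invoice 143266.31 + 11286.91 + duty 4255.13 = 158808.35
Difference = |172905.05 − 158808.35| = 14096.70

Supplier B is cheaper by AUD 14096.70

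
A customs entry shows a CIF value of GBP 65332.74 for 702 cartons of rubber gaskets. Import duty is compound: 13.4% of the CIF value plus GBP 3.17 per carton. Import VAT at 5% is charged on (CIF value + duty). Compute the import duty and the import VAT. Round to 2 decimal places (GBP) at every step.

Import duty: GBP 10979.93; import VAT: GBP 3815.63

Ad valorem component: 65332.74 × 13.4% = 8754.59
Specific component: 702 × 3.17 = 2225.34
Import duty = 8754.59 + 2225.34 = 10979.93
VAT base = CIF + duty = 65332.74 + 10979.93 = 76312.67
Import VAT = 76312.67 × 5% = 3815.63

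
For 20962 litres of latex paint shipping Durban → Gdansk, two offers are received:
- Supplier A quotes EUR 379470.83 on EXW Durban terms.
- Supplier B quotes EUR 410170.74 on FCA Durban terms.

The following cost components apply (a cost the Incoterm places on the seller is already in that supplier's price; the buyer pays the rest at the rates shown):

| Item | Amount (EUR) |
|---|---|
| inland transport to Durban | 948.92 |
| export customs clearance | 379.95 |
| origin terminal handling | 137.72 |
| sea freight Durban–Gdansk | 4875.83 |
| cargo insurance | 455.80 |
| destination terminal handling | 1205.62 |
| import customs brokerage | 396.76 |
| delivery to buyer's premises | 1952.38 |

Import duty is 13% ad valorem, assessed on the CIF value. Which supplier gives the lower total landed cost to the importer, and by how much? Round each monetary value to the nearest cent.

Supplier A is cheaper by EUR 33189.27

Supplier A (EXW):
CIF value = EXW price + inland to port + export clearance + origin terminal + freight + insurance = 379470.83 + 948.92 + 379.95 + 137.72 + 4875.83 + 455.80 = 386269.05
Import duty = 386269.05 × 13% = 50214.98
Buyer bears (A): 948.92 + 379.95 + 137.72 + 4875.83 + 455.80 + 1205.62 + 396.76 + 1952.38 = 10352.98
Landed cost (A) = invoice 379470.83 + 10352.98 + duty 50214.98 = 440038.79
Supplier B (FCA):
CIF value = FCA price + origin terminal + freight + insurance = 410170.74 + 137.72 + 4875.83 + 455.80 = 415640.09
Import duty = 415640.09 × 13% = 54033.21
Buyer bears (B): 137.72 + 4875.83 + 455.80 + 1205.62 + 396.76 + 1952.38 = 9024.11
Landed cost (B) = invoice 410170.74 + 9024.11 + duty 54033.21 = 473228.06
Difference = |440038.79 − 473228.06| = 33189.27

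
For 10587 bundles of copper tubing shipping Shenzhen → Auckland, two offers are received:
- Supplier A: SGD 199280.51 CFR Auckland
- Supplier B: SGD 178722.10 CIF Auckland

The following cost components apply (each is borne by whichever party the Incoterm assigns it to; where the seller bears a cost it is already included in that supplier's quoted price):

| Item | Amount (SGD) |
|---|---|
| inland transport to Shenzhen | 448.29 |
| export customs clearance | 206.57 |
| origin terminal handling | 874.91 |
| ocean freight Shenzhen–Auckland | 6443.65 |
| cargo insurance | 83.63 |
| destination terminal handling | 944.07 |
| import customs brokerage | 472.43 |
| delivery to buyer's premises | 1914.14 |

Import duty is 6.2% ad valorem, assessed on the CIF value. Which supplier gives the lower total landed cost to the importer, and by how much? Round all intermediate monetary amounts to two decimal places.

Supplier A (CFR):
CIF value = CFR price + insurance = 199280.51 + 83.63 = 199364.14
Import duty = 199364.14 × 6.2% = 12360.58
Buyer bears (A): 83.63 + 944.07 + 472.43 + 1914.14 = 3414.27
Landed cost (A) = invoice 199280.51 + 3414.27 + duty 12360.58 = 215055.36
Supplier B (CIF):
The CIF price already equals the CIF value: 178722.10
Import duty = 178722.10 × 6.2% = 11080.77
Buyer bears (B): 944.07 + 472.43 + 1914.14 = 3330.64
Landed cost (B) = invoice 178722.10 + 3330.64 + duty 11080.77 = 193133.51
Difference = |215055.36 − 193133.51| = 21921.85

Supplier B is cheaper by SGD 21921.85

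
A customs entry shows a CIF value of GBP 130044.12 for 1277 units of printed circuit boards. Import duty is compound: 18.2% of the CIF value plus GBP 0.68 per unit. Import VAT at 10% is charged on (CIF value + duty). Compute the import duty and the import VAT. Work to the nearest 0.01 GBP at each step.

Import duty: GBP 24536.39; import VAT: GBP 15458.05

Ad valorem component: 130044.12 × 18.2% = 23668.03
Specific component: 1277 × 0.68 = 868.36
Import duty = 23668.03 + 868.36 = 24536.39
VAT base = CIF + duty = 130044.12 + 24536.39 = 154580.51
Import VAT = 154580.51 × 10% = 15458.05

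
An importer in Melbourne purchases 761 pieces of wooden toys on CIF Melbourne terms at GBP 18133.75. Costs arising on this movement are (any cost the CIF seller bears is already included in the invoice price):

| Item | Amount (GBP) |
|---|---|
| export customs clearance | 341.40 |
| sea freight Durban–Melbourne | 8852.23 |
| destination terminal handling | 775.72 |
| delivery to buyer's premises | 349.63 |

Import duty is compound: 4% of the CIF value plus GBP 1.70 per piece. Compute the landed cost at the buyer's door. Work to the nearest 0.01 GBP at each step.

Total landed cost: GBP 21278.15

CIF: the seller pays costs through ocean freight and marine insurance to the destination port.
Already in the invoice (seller's account under CIF): export clearance, freight — exclude.
The CIF price already equals the CIF value: 18133.75
Ad valorem component: 18133.75 × 4% = 725.35
Specific component: 761 × 1.70 = 1293.70
Import duty = 725.35 + 1293.70 = 2019.05
Buyer bears: destination terminal 775.72 + delivery 349.63 + duty 2019.05 = 3144.40
Landed cost = invoice 18133.75 + 3144.40 = 21278.15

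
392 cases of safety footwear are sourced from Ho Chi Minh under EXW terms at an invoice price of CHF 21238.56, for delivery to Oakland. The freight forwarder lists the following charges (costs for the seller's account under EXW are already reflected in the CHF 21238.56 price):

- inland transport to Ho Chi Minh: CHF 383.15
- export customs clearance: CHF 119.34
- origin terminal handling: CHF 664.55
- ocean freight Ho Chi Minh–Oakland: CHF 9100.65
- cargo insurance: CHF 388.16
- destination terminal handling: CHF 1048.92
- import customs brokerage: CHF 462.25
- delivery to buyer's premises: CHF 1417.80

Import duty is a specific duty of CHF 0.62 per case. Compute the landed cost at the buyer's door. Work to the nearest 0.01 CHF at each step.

EXW: the seller makes goods available at their premises; the buyer bears all onward costs.
CIF value = EXW price + inland to port + export clearance + origin terminal + freight + insurance = 21238.56 + 383.15 + 119.34 + 664.55 + 9100.65 + 388.16 = 31894.41
Import duty = 392 × 0.62 = 243.04
Buyer bears: inland to port 383.15 + export clearance 119.34 + origin terminal 664.55 + freight 9100.65 + insurance 388.16 + destination terminal 1048.92 + brokerage 462.25 + delivery 1417.80 + duty 243.04 = 13827.86
Landed cost = invoice 21238.56 + 13827.86 = 35066.42

Total landed cost: CHF 35066.42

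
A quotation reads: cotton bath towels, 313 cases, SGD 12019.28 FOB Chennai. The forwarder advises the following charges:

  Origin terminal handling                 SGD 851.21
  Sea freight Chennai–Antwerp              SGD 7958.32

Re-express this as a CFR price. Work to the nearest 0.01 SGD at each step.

Not relevant to the conversion: origin terminal — on the seller under both FOB and CFR; already in the FOB price and stays in the CFR price.
From FOB to CFR, the seller additionally bears: freight.
CFR price = 12019.28 + 7958.32 = 19977.60

CFR price: SGD 19977.60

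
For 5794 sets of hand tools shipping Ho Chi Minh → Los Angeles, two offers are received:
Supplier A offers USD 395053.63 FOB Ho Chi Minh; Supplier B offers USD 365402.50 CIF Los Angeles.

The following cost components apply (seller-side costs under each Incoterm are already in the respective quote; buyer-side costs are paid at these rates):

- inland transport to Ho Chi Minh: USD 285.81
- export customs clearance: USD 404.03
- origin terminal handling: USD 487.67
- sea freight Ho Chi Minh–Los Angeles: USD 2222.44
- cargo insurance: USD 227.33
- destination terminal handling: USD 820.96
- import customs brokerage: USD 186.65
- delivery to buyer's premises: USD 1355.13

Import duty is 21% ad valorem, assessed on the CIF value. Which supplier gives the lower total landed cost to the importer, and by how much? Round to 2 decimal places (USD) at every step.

Supplier B is cheaper by USD 38842.08

Supplier A (FOB):
CIF value = FOB price + freight + insurance = 395053.63 + 2222.44 + 227.33 = 397503.40
Import duty = 397503.40 × 21% = 83475.71
Buyer bears (A): 2222.44 + 227.33 + 820.96 + 186.65 + 1355.13 = 4812.51
Landed cost (A) = invoice 395053.63 + 4812.51 + duty 83475.71 = 483341.85
Supplier B (CIF):
The CIF price already equals the CIF value: 365402.50
Import duty = 365402.50 × 21% = 76734.53
Buyer bears (B): 820.96 + 186.65 + 1355.13 = 2362.74
Landed cost (B) = invoice 365402.50 + 2362.74 + duty 76734.53 = 444499.77
Difference = |483341.85 − 444499.77| = 38842.08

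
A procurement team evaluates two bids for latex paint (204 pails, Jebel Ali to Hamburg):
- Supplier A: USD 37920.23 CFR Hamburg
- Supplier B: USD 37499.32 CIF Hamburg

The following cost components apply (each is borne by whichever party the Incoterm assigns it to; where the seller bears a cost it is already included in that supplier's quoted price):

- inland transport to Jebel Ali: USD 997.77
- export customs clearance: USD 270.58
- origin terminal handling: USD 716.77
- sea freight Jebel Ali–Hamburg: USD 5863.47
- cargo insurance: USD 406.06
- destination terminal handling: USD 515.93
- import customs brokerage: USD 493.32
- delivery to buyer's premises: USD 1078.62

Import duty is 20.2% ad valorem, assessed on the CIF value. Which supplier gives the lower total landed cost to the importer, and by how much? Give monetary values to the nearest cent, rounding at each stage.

Supplier B is cheaper by USD 994.02

Supplier A (CFR):
CIF value = CFR price + insurance = 37920.23 + 406.06 = 38326.29
Import duty = 38326.29 × 20.2% = 7741.91
Buyer bears (A): 406.06 + 515.93 + 493.32 + 1078.62 = 2493.93
Landed cost (A) = invoice 37920.23 + 2493.93 + duty 7741.91 = 48156.07
Supplier B (CIF):
The CIF price already equals the CIF value: 37499.32
Import duty = 37499.32 × 20.2% = 7574.86
Buyer bears (B): 515.93 + 493.32 + 1078.62 = 2087.87
Landed cost (B) = invoice 37499.32 + 2087.87 + duty 7574.86 = 47162.05
Difference = |48156.07 − 47162.05| = 994.02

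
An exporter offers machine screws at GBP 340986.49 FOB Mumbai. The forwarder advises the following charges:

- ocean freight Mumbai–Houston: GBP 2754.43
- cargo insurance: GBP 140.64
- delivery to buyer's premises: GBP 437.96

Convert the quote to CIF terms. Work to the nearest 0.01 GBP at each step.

CIF price: GBP 343881.56

Not relevant to the conversion: delivery — on the buyer under both terms; not part of either seller's price.
From FOB to CIF, the seller additionally bears: freight, insurance.
CIF price = 340986.49 + 2754.43 + 140.64 = 343881.56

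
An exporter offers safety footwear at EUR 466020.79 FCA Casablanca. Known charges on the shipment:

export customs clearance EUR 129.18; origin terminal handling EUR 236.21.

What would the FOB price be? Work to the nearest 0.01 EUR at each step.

Not relevant to the conversion: export clearance — on the seller under both FCA and FOB; already in the FCA price and stays in the FOB price.
From FCA to FOB, the seller additionally bears: origin terminal.
FOB price = 466020.79 + 236.21 = 466257.00

FOB price: EUR 466257.00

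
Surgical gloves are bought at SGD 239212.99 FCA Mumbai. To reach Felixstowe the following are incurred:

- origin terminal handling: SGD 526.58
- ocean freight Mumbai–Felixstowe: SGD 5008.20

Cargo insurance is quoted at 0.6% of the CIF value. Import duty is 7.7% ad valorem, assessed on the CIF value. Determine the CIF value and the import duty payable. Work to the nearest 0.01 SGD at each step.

CIF value: SGD 246225.12; import duty: SGD 18959.33

Let C be the CIF value. C = FCA price + pre-shipment costs + freight + 0.6% × C
C − 0.6% × C = 239212.99 + 526.58 + 5008.20
0.994 × C = 244747.77
C = 244747.77 / 0.994 = 246225.12
Insurance premium = 0.6% × 246225.12 = 1477.35
Import duty = 246225.12 × 7.7% = 18959.33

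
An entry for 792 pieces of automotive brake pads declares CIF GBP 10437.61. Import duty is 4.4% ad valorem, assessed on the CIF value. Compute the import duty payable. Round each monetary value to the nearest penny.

Import duty = 10437.61 × 4.4% = 459.25

Import duty: GBP 459.25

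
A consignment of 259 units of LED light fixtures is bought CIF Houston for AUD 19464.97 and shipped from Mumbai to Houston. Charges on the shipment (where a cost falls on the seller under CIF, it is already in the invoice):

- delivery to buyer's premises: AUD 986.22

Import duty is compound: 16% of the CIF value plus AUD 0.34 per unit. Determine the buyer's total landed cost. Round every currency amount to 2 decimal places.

Total landed cost: AUD 23653.65

CIF: the seller pays costs through ocean freight and marine insurance to the destination port.
The CIF price already equals the CIF value: 19464.97
Ad valorem component: 19464.97 × 16% = 3114.40
Specific component: 259 × 0.34 = 88.06
Import duty = 3114.40 + 88.06 = 3202.46
Buyer bears: delivery 986.22 + duty 3202.46 = 4188.68
Landed cost = invoice 19464.97 + 4188.68 = 23653.65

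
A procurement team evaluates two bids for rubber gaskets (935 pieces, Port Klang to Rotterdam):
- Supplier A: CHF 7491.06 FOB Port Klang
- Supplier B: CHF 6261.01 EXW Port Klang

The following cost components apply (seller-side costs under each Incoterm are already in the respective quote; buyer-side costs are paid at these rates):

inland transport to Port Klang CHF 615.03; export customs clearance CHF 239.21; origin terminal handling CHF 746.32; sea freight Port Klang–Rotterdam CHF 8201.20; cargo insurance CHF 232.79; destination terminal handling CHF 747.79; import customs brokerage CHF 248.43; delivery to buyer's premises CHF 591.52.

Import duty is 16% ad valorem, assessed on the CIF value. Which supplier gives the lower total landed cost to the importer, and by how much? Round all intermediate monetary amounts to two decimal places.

Supplier A is cheaper by CHF 429.79

Supplier A (FOB):
CIF value = FOB price + freight + insurance = 7491.06 + 8201.20 + 232.79 = 15925.05
Import duty = 15925.05 × 16% = 2548.01
Buyer bears (A): 8201.20 + 232.79 + 747.79 + 248.43 + 591.52 = 10021.73
Landed cost (A) = invoice 7491.06 + 10021.73 + duty 2548.01 = 20060.80
Supplier B (EXW):
CIF value = EXW price + inland to port + export clearance + origin terminal + freight + insurance = 6261.01 + 615.03 + 239.21 + 746.32 + 8201.20 + 232.79 = 16295.56
Import duty = 16295.56 × 16% = 2607.29
Buyer bears (B): 615.03 + 239.21 + 746.32 + 8201.20 + 232.79 + 747.79 + 248.43 + 591.52 = 11622.29
Landed cost (B) = invoice 6261.01 + 11622.29 + duty 2607.29 = 20490.59
Difference = |20060.80 − 20490.59| = 429.79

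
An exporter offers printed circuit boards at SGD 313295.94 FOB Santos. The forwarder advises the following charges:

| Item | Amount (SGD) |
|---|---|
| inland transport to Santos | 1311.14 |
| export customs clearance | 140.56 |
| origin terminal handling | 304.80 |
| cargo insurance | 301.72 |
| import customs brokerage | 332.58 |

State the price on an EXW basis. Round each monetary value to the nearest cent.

EXW price: SGD 311539.44

Not relevant to the conversion: brokerage, insurance — on the buyer under both terms; not part of either seller's price.
From FOB to EXW, the seller no longer bears: inland to port, export clearance, origin terminal.
EXW price = 313295.94 − 1311.14 − 140.56 − 304.80 = 311539.44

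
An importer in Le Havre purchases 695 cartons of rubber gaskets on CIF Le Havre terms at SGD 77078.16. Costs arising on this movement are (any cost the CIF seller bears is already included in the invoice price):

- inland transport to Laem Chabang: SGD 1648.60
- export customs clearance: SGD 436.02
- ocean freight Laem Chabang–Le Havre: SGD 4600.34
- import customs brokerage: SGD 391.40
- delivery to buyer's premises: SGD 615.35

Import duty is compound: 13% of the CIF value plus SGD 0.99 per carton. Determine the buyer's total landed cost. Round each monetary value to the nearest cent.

CIF: the seller pays costs through ocean freight and marine insurance to the destination port.
Already in the invoice (seller's account under CIF): inland to port, export clearance, freight — exclude.
The CIF price already equals the CIF value: 77078.16
Ad valorem component: 77078.16 × 13% = 10020.16
Specific component: 695 × 0.99 = 688.05
Import duty = 10020.16 + 688.05 = 10708.21
Buyer bears: brokerage 391.40 + delivery 615.35 + duty 10708.21 = 11714.96
Landed cost = invoice 77078.16 + 11714.96 = 88793.12

Total landed cost: SGD 88793.12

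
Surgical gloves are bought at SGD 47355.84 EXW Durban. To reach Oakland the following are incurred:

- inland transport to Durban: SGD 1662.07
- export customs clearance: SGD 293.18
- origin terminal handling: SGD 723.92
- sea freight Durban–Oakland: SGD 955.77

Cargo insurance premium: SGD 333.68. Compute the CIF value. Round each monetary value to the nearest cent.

CIF = EXW price + pre-shipment costs + freight + insurance
CIF = 47355.84 + 1662.07 + 293.18 + 723.92 + 955.77 + 333.68 = 51324.46

CIF value: SGD 51324.46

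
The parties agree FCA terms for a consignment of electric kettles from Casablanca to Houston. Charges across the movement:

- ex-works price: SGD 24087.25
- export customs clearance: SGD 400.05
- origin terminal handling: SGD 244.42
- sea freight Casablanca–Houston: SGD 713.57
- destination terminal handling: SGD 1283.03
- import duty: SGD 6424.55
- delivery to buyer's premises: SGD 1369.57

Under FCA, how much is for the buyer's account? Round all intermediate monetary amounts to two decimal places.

FCA: the seller delivers export-cleared goods to the carrier; the buyer bears costs from that point.
Seller's account: goods 24087.25 + export clearance 400.05 = 24487.30
Buyer's account: origin terminal 244.42 + freight 713.57 + destination terminal 1283.03 + duty 6424.55 + delivery 1369.57 = 10035.14

Buyer's account: SGD 10035.14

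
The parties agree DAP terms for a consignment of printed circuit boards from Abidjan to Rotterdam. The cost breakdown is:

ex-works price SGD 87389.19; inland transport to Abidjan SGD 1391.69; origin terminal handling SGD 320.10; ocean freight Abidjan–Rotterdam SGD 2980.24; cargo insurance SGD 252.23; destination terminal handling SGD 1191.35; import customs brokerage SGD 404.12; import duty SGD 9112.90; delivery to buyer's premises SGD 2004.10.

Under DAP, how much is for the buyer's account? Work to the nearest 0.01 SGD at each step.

DAP: the seller bears all costs to the named destination except import duty and clearance.
Seller's account: goods 87389.19 + inland to port 1391.69 + origin terminal 320.10 + freight 2980.24 + insurance 252.23 + destination terminal 1191.35 + delivery 2004.10 = 95528.90
Buyer's account: brokerage 404.12 + duty 9112.90 = 9517.02

Buyer's account: SGD 9517.02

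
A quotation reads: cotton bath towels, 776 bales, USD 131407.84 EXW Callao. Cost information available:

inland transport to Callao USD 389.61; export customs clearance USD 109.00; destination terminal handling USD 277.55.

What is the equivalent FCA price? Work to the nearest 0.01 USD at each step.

Not relevant to the conversion: destination terminal — on the buyer under both terms; not part of either seller's price.
From EXW to FCA, the seller additionally bears: inland to port, export clearance.
FCA price = 131407.84 + 389.61 + 109.00 = 131906.45

FCA price: USD 131906.45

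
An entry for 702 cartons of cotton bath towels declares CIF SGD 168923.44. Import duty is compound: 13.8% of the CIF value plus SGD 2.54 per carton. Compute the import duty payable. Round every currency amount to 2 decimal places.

Import duty: SGD 25094.51

Ad valorem component: 168923.44 × 13.8% = 23311.43
Specific component: 702 × 2.54 = 1783.08
Import duty = 23311.43 + 1783.08 = 25094.51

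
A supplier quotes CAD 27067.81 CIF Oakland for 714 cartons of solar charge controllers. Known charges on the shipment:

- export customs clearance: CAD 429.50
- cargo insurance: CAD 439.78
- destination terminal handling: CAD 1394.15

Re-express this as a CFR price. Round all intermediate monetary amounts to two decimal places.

Not relevant to the conversion: export clearance — on the seller under both CIF and CFR; already in the CIF price and stays in the CFR price. destination terminal — on the buyer under both terms; not part of either seller's price.
From CIF to CFR, the seller no longer bears: insurance.
CFR price = 27067.81 − 439.78 = 26628.03

CFR price: CAD 26628.03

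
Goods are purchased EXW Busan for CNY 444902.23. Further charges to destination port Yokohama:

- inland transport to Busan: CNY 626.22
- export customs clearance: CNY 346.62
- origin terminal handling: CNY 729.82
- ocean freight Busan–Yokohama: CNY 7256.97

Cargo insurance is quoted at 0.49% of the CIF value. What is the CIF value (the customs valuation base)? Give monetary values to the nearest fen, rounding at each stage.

CIF value: CNY 456096.73

Let C be the CIF value. C = EXW price + pre-shipment costs + freight + 0.49% × C
C − 0.49% × C = 444902.23 + 626.22 + 346.62 + 729.82 + 7256.97
0.9951 × C = 453861.86
C = 453861.86 / 0.9951 = 456096.73
Insurance premium = 0.49% × 456096.73 = 2234.87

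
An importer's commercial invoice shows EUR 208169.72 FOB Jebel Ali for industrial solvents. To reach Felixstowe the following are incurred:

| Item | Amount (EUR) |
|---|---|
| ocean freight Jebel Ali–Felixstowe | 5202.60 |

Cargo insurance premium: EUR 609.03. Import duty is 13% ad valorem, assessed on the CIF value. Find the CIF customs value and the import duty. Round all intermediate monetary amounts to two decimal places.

CIF value: EUR 213981.35; import duty: EUR 27817.58

CIF = FOB price + freight + insurance
CIF = 208169.72 + 5202.60 + 609.03 = 213981.35
Import duty = 213981.35 × 13% = 27817.58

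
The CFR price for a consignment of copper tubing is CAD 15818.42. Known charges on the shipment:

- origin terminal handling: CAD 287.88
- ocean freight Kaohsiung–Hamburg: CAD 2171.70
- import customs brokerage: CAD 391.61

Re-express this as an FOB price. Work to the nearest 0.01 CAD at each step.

FOB price: CAD 13646.72

Not relevant to the conversion: origin terminal — on the seller under both CFR and FOB; already in the CFR price and stays in the FOB price. brokerage — on the buyer under both terms; not part of either seller's price.
From CFR to FOB, the seller no longer bears: freight.
FOB price = 15818.42 − 2171.70 = 13646.72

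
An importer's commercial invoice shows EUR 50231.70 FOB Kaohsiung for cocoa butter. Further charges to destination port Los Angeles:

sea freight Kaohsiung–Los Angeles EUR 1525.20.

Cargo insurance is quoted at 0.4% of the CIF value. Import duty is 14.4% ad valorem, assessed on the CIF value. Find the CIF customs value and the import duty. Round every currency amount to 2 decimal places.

CIF value: EUR 51964.76; import duty: EUR 7482.93

Let C be the CIF value. C = FOB price + freight + 0.4% × C
C − 0.4% × C = 50231.70 + 1525.20
0.996 × C = 51756.90
C = 51756.90 / 0.996 = 51964.76
Insurance premium = 0.4% × 51964.76 = 207.86
Import duty = 51964.76 × 14.4% = 7482.93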